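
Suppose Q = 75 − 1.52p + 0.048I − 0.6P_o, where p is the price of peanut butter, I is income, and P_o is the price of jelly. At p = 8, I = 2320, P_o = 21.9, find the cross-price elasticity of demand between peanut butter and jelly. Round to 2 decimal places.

First evaluate Q: 75 − 1.52(8) + 0.048(2320) − 0.6(21.9) = 75 − 12.16 + 111.36 − 13.14 = 161.06.
∂Q/∂P_o = −0.6, so E_xy = -0.6·(21.9/161.06) ≈ -0.08.
E_xy < 0: the goods are complements.

-0.08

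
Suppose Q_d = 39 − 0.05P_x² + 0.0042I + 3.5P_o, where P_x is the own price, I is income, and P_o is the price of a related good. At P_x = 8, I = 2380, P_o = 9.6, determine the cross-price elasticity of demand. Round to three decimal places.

At the given point, Q_d = 39 − 0.05(8)² + 0.0042(2380) + 3.5(9.6) = 39 − 3.2 + 9.996 + 33.6 = 79.396.
∂Q_d/∂P_o = +3.5, so E_xy = 3.5·(9.6/79.396) ≈ 0.423.
E_xy > 0: the goods are substitutes.

0.423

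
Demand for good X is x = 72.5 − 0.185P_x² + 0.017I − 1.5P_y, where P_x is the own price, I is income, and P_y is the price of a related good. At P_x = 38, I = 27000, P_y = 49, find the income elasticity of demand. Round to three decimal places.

2.405

At the given point, x = 72.5 − 0.185(38)² + 0.017(27000) − 1.5(49) = 72.5 − 267.14 + 459 − 73.5 = 190.86.
∂x/∂I = +0.017, so E_I = 0.017·(27000/190.86) ≈ 2.405.
E_I > 1: normal good (luxury).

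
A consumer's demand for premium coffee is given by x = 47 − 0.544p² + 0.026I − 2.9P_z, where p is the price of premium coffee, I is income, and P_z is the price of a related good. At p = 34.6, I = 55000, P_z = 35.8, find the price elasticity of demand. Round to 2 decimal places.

Evaluating quantity at (p, I, P_z) gives x = 47 − 0.544(34.6)² + 0.026(55000) − 2.9(35.8) = 47 − 651.255 + 1430 − 103.82 = 721.925.
∂x/∂p = −2·0.544·p = -37.6448, so E_p = -37.6448·(34.6/721.925) ≈ -1.80.
|E_p| > 1: demand is elastic.

-1.80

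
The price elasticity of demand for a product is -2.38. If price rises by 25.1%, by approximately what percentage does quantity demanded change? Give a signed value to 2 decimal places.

-59.74

%ΔQ ≈ E × %ΔP = (-2.38) × (25.1%) ≈ -59.74%.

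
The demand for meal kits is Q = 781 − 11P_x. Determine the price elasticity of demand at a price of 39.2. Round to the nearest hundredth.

-1.23

At P_x = 39.2, Q = 349.8.
dQ/dP_x = −11.
Point elasticity E = (dQ/dP_x)·(P_x/Q) = -11 × 39.2/349.8 ≈ -1.23.
|E| > 1, so demand is elastic at this price.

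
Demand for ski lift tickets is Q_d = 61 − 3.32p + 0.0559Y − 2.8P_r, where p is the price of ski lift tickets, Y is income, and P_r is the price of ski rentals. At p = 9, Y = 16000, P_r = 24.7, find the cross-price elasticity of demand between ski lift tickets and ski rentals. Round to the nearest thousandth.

At the given point, Q_d = 61 − 3.32(9) + 0.0559(16000) − 2.8(24.7) = 61 − 29.88 + 894.4 − 69.16 = 856.36.
∂Q_d/∂P_r = −2.8, so E_xy = -2.8·(24.7/856.36) ≈ -0.081.
E_xy < 0: the goods are complements.

-0.081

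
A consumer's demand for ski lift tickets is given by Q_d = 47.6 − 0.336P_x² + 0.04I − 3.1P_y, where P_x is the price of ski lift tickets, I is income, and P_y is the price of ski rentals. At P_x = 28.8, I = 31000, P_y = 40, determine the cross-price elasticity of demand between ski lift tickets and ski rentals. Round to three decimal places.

Substituting, Q_d = 47.6 − 0.336(28.8)² + 0.04(31000) − 3.1(40) = 47.6 − 278.6918 + 1240 − 124 = 884.9082.
∂Q_d/∂P_y = −3.1, so E_xy = -3.1·(40/884.9082) ≈ -0.140.
E_xy < 0: the goods are complements.

-0.140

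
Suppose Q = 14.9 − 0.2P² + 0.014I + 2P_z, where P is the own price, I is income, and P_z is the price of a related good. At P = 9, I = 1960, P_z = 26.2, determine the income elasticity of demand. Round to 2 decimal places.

0.35

At the given point, Q = 14.9 − 0.2(9)² + 0.014(1960) + 2(26.2) = 14.9 − 16.2 + 27.44 + 52.4 = 78.54.
∂Q/∂I = +0.014, so E_I = 0.014·(1960/78.54) ≈ 0.35.
E_I ∈ (0,1): normal good (necessity).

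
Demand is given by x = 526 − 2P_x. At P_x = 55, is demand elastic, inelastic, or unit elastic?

inelastic

At P_x = 55, x = 416.
dx/dP_x = −2.
Point elasticity E = (dx/dP_x)·(P_x/x) = -2 × 55/416 ≈ -0.264.
|E| ≈ 0.264 < 1, so demand is inelastic.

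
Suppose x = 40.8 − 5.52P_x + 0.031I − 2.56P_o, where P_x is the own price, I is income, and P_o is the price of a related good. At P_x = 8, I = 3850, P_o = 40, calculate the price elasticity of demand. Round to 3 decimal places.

-3.249

First evaluate x: 40.8 − 5.52(8) + 0.031(3850) − 2.56(40) = 40.8 − 44.16 + 119.35 − 102.4 = 13.59.
∂x/∂P_x = −5.52, so E_p = (−5.52)·(8/13.59) ≈ -3.249.
|E_p| > 1: demand is elastic.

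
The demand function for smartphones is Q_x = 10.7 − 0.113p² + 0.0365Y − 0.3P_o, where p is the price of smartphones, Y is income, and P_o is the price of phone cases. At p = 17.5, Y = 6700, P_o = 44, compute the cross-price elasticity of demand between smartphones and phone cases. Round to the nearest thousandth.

Q_x = 10.7 − 0.113(17.5)² + 0.0365(6700) − 0.3(44) = 10.7 − 34.6063 + 244.55 − 13.2 = 207.4438.
∂Q_x/∂P_o = −0.3, so E_xy = -0.3·(44/207.4438) ≈ -0.064.
E_xy < 0: the goods are complements.

-0.064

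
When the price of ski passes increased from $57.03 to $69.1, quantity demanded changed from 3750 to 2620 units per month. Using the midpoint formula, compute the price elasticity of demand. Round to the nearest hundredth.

-1.85

%ΔQ = (2620 − 3750)/[(3750 + 2620)/2] = -1130/3185 ≈ -0.3548.
%ΔP = (69.1 − 57.03)/[(57.03 + 69.1)/2] = 12.07/63.065 ≈ 0.1914.
Arc elasticity E = %ΔQ/%ΔP ≈ -0.3548/0.1914 ≈ -1.85.
|E| > 1: demand is elastic over this range.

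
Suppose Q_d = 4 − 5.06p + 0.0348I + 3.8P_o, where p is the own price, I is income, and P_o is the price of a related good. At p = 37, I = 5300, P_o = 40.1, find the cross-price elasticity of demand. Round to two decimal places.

0.99

At the given point, Q_d = 4 − 5.06(37) + 0.0348(5300) + 3.8(40.1) = 4 − 187.22 + 184.44 + 152.38 = 153.6.
∂Q_d/∂P_o = +3.8, so E_xy = 3.8·(40.1/153.6) ≈ 0.99.
E_xy > 0: the goods are substitutes.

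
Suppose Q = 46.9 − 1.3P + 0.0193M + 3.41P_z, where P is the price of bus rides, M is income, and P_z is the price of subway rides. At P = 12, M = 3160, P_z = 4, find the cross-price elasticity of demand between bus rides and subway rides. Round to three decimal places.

First evaluate Q: 46.9 − 1.3(12) + 0.0193(3160) + 3.41(4) = 46.9 − 15.6 + 60.988 + 13.64 = 105.928.
∂Q/∂P_z = +3.41, so E_xy = 3.41·(4/105.928) ≈ 0.129.
E_xy > 0: the goods are substitutes.

0.129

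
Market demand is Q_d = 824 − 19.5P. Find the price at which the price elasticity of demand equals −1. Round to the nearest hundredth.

21.13

For linear demand Q_d = a − bP, E = −bP/(a − bP). |E| = 1 ⇒ bP = a − bP ⇒ P = a/(2b).
P = 824/(2·19.5) ≈ 21.13.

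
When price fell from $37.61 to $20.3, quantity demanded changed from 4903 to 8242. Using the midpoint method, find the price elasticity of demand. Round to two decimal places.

%ΔQ = (8242 − 4903)/[(4903 + 8242)/2] = 3339/6572.5 ≈ 0.5080.
%Δp = (20.3 − 37.61)/[(37.61 + 20.3)/2] = -17.31/28.955 ≈ -0.5978.
Arc elasticity E = %ΔQ/%Δp ≈ 0.5080/-0.5978 ≈ -0.85.
|E| < 1: demand is inelastic over this range.

-0.85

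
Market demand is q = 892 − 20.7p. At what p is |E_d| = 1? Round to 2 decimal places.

21.55

For linear demand q = a − bp, E = −bp/(a − bp). |E| = 1 ⇒ bp = a − bp ⇒ p = a/(2b).
p = 892/(2·20.7) ≈ 21.55.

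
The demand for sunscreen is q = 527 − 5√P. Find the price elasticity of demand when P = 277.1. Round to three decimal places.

-0.094

At P = 277.1, q = 443.7684.
dq/dP = −5/(2√P) = −5/(2·16.6463).
Point elasticity E = (dq/dP)·(P/q) = -0.1502 × 277.1/443.7684 ≈ -0.094.
|E| < 1, so demand is inelastic at this price.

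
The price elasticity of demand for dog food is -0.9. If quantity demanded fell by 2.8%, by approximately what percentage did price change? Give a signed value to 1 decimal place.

%ΔQ ≈ E × %ΔP ⇒ %ΔP = %ΔQ / E = (-2.8%)/(-0.9) ≈ 3.1%.

3.1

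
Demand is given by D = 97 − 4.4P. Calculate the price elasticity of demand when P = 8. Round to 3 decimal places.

At P = 8, D = 61.8.
dD/dP = −4.4.
Point elasticity E = (dD/dP)·(P/D) = -4.4 × 8/61.8 ≈ -0.570.
|E| < 1, so demand is inelastic at this price.

-0.570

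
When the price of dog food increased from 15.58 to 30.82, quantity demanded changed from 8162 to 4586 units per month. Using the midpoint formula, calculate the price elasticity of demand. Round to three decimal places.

-0.854

%Δq = (4586 − 8162)/[(8162 + 4586)/2] = -3576/6374 ≈ -0.5610.
%Δp = (30.82 − 15.58)/[(15.58 + 30.82)/2] = 15.24/23.2 ≈ 0.6569.
Arc elasticity E = %Δq/%Δp ≈ -0.5610/0.6569 ≈ -0.854.
|E| < 1: demand is inelastic over this range.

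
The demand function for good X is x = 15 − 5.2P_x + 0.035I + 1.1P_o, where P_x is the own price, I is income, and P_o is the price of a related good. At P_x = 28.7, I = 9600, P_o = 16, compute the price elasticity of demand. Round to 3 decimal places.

Evaluating quantity at (P_x, I, P_o) gives x = 15 − 5.2(28.7) + 0.035(9600) + 1.1(16) = 15 − 149.24 + 336 + 17.6 = 219.36.
∂x/∂P_x = −5.2, so E_p = (−5.2)·(28.7/219.36) ≈ -0.680.
|E_p| < 1: demand is inelastic.

-0.680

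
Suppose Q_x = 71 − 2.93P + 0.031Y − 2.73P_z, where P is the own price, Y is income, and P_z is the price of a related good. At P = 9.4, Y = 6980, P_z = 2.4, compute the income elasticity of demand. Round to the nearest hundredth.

Evaluating quantity at (P, Y, P_z) gives Q_x = 71 − 2.93(9.4) + 0.031(6980) − 2.73(2.4) = 71 − 27.542 + 216.38 − 6.552 = 253.286.
∂Q_x/∂Y = +0.031, so E_I = 0.031·(6980/253.286) ≈ 0.85.
E_I ∈ (0,1): normal good (necessity).

0.85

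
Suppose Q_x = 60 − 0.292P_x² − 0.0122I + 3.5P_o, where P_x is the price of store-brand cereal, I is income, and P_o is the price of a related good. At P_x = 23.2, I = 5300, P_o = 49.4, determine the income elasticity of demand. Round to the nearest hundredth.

-5.84

Evaluating quantity at (P_x, I, P_o) gives Q_x = 60 − 0.292(23.2)² − 0.0122(5300) + 3.5(49.4) = 60 − 157.1661 − 64.66 + 172.9 = 11.0739.
∂Q_x/∂I = −0.0122, so E_I = -0.0122·(5300/11.0739) ≈ -5.84.
E_I < 0: inferior good.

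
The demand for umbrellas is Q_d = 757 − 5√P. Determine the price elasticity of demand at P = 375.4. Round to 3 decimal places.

-0.073

At P = 375.4, Q_d = 660.1238.
dQ_d/dP = −5/(2√P) = −5/(2·19.3752).
Point elasticity E = (dQ_d/dP)·(P/Q_d) = -0.129 × 375.4/660.1238 ≈ -0.073.
|E| < 1, so demand is inelastic at this price.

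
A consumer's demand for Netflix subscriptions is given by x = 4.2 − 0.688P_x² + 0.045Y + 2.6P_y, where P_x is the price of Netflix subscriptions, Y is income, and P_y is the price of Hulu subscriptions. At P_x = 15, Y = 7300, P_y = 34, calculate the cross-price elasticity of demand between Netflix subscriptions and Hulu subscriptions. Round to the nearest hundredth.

Substituting, x = 4.2 − 0.688(15)² + 0.045(7300) + 2.6(34) = 4.2 − 154.8 + 328.5 + 88.4 = 266.3.
∂x/∂P_y = +2.6, so E_xy = 2.6·(34/266.3) ≈ 0.33.
E_xy > 0: the goods are substitutes.

0.33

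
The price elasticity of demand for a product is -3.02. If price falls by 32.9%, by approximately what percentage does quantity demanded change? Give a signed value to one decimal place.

99.4

%ΔQ ≈ E × %ΔP = (-3.02) × (-32.9%) ≈ 99.4%.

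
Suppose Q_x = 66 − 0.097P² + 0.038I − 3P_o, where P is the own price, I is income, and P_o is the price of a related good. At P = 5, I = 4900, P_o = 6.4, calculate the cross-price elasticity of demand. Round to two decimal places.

First evaluate Q_x: 66 − 0.097(5)² + 0.038(4900) − 3(6.4) = 66 − 2.425 + 186.2 − 19.2 = 230.575.
∂Q_x/∂P_o = −3, so E_xy = -3·(6.4/230.575) ≈ -0.08.
E_xy < 0: the goods are complements.

-0.08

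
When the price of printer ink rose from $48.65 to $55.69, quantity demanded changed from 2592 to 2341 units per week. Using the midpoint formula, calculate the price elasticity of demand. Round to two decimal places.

-0.75

%ΔQ = (2341 − 2592)/[(2592 + 2341)/2] = -251/2466.5 ≈ -0.1018.
%ΔP = (55.69 − 48.65)/[(48.65 + 55.69)/2] = 7.04/52.17 ≈ 0.1349.
Arc elasticity E = %ΔQ/%ΔP ≈ -0.1018/0.1349 ≈ -0.75.
|E| < 1: demand is inelastic over this range.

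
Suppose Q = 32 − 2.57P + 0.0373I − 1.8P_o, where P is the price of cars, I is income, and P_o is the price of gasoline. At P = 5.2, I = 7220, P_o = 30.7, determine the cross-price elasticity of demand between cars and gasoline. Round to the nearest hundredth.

-0.24

At the given point, Q = 32 − 2.57(5.2) + 0.0373(7220) − 1.8(30.7) = 32 − 13.364 + 269.306 − 55.26 = 232.682.
∂Q/∂P_o = −1.8, so E_xy = -1.8·(30.7/232.682) ≈ -0.24.
E_xy < 0: the goods are complements.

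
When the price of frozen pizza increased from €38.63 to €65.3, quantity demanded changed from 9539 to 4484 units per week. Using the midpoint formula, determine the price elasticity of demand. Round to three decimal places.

%ΔQ = (4484 − 9539)/[(9539 + 4484)/2] = -5055/7011.5 ≈ -0.7210.
%ΔP = (65.3 − 38.63)/[(38.63 + 65.3)/2] = 26.67/51.965 ≈ 0.5132.
Arc elasticity E = %ΔQ/%ΔP ≈ -0.7210/0.5132 ≈ -1.405.
|E| > 1: demand is elastic over this range.

-1.405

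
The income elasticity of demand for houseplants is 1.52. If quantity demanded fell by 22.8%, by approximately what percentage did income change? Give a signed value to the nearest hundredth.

-15.00

%ΔQ ≈ E × %ΔI ⇒ %ΔI = %ΔQ / E = (-22.8%)/(1.52) = -15.00%.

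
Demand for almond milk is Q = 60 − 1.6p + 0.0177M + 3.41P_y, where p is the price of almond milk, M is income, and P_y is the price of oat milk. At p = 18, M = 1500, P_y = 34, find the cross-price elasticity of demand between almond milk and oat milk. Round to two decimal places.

0.67

Substituting, Q = 60 − 1.6(18) + 0.0177(1500) + 3.41(34) = 60 − 28.8 + 26.55 + 115.94 = 173.69.
∂Q/∂P_y = +3.41, so E_xy = 3.41·(34/173.69) ≈ 0.67.
E_xy > 0: the goods are substitutes.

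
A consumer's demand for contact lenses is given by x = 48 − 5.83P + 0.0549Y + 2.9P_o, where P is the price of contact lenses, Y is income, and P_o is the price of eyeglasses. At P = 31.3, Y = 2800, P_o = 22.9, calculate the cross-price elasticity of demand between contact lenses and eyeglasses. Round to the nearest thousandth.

x = 48 − 5.83(31.3) + 0.0549(2800) + 2.9(22.9) = 48 − 182.479 + 153.72 + 66.41 = 85.651.
∂x/∂P_o = +2.9, so E_xy = 2.9·(22.9/85.651) ≈ 0.775.
E_xy > 0: the goods are substitutes.

0.775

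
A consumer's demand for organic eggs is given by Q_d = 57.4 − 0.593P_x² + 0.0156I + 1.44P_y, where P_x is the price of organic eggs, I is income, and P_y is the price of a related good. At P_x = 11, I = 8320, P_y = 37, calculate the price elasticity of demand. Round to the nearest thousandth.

Evaluating quantity at (P_x, I, P_y) gives Q_d = 57.4 − 0.593(11)² + 0.0156(8320) + 1.44(37) = 57.4 − 71.753 + 129.792 + 53.28 = 168.719.
∂Q_d/∂P_x = −2·0.593·P_x = -13.046, so E_p = -13.046·(11/168.719) ≈ -0.851.
|E_p| < 1: demand is inelastic.

-0.851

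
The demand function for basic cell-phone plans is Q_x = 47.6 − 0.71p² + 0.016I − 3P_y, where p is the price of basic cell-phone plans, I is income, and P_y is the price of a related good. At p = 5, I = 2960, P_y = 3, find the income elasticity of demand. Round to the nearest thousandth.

0.694

First evaluate Q_x: 47.6 − 0.71(5)² + 0.016(2960) − 3(3) = 47.6 − 17.75 + 47.36 − 9 = 68.21.
∂Q_x/∂I = +0.016, so E_I = 0.016·(2960/68.21) ≈ 0.694.
E_I ∈ (0,1): normal good (necessity).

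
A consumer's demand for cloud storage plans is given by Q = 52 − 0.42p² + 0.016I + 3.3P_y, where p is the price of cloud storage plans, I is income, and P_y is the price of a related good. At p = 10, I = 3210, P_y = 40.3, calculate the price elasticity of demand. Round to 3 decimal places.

Substituting, Q = 52 − 0.42(10)² + 0.016(3210) + 3.3(40.3) = 52 − 42 + 51.36 + 132.99 = 194.35.
∂Q/∂p = −2·0.42·p = -8.4, so E_p = -8.4·(10/194.35) ≈ -0.432.
|E_p| < 1: demand is inelastic.

-0.432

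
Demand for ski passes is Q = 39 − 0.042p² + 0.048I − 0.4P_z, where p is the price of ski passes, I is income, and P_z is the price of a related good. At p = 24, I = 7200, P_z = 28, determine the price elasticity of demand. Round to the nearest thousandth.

Substituting, Q = 39 − 0.042(24)² + 0.048(7200) − 0.4(28) = 39 − 24.192 + 345.6 − 11.2 = 349.208.
∂Q/∂p = −2·0.042·p = -2.016, so E_p = -2.016·(24/349.208) ≈ -0.139.
|E_p| < 1: demand is inelastic.

-0.139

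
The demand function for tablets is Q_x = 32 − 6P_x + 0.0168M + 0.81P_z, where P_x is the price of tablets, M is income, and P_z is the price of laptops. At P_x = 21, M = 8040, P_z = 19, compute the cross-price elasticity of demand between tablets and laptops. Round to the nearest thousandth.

0.273

First evaluate Q_x: 32 − 6(21) + 0.0168(8040) + 0.81(19) = 32 − 126 + 135.072 + 15.39 = 56.462.
∂Q_x/∂P_z = +0.81, so E_xy = 0.81·(19/56.462) ≈ 0.273.
E_xy > 0: the goods are substitutes.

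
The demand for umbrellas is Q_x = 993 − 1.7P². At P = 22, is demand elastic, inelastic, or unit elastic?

elastic

At P = 22, Q_x = 170.2.
dQ_x/dP = −2·1.7·P = −74.8.
Point elasticity E = (dQ_x/dP)·(P/Q_x) = -74.8 × 22/170.2 ≈ -9.669.
|E| ≈ 9.669 > 1, so demand is elastic.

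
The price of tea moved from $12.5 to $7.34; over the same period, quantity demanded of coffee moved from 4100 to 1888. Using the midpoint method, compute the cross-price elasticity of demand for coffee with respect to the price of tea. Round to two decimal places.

1.42

%ΔQ_x = (1888 − 4100)/[(4100+1888)/2] = -2212/2994 ≈ -0.7388.
%ΔP_y = (7.34 − 12.5)/[(12.5+7.34)/2] ≈ -0.5202.
E_xy = -0.7388/-0.5202 ≈ 1.42.
E_xy > 0, so coffee and tea are substitutes.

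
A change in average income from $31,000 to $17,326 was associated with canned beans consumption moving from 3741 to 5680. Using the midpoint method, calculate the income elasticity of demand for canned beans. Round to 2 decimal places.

%ΔQ = (5680 − 3741)/[(3741+5680)/2] = 1939/4710.5 ≈ 0.4116.
%ΔY = (17,326 − 31,000)/[(31,000+17,326)/2] = -13674/24163 ≈ -0.5659.
E_I = %ΔQ/%ΔY ≈ -0.73.
E_I < 0: inferior good.

-0.73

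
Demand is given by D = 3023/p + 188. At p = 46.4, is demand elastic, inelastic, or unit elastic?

inelastic

At p = 46.4, D = 253.1509.
dD/dp = −3023/p² = −1.4041.
Point elasticity E = (dD/dp)·(p/D) = -1.4041 × 46.4/253.1509 ≈ -0.257.
|E| ≈ 0.257 < 1, so demand is inelastic.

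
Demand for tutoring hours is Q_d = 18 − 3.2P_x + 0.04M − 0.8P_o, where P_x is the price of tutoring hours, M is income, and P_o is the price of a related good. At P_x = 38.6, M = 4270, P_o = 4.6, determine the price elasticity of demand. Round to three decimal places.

-2.005

At the given point, Q_d = 18 − 3.2(38.6) + 0.04(4270) − 0.8(4.6) = 18 − 123.52 + 170.8 − 3.68 = 61.6.
∂Q_d/∂P_x = −3.2, so E_p = (−3.2)·(38.6/61.6) ≈ -2.005.
|E_p| > 1: demand is elastic.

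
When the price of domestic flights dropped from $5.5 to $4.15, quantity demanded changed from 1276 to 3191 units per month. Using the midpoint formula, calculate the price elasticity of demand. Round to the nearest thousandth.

%Δq = (3191 − 1276)/[(1276 + 3191)/2] = 1915/2233.5 ≈ 0.8574.
%ΔP = (4.15 − 5.5)/[(5.5 + 4.15)/2] = -1.35/4.825 ≈ -0.2798.
Arc elasticity E = %Δq/%ΔP ≈ 0.8574/-0.2798 ≈ -3.064.
|E| > 1: demand is elastic over this range.

-3.064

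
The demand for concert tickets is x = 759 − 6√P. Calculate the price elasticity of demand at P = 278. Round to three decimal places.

-0.076

At P = 278, x = 658.96.
dx/dP = −6/(2√P) = −6/(2·16.6733).
Point elasticity E = (dx/dP)·(P/x) = -0.1799 × 278/658.96 ≈ -0.076.
|E| < 1, so demand is inelastic at this price.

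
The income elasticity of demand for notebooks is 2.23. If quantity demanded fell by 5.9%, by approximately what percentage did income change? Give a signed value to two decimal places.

-2.65

%ΔQ ≈ E × %ΔI ⇒ %ΔI = %ΔQ / E = (-5.9%)/(2.23) ≈ -2.65%.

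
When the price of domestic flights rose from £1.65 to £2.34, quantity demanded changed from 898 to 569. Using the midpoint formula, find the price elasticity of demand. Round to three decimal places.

-1.297

%ΔQ = (569 − 898)/[(898 + 569)/2] = -329/733.5 ≈ -0.4485.
%Δp = (2.34 − 1.65)/[(1.65 + 2.34)/2] = 0.69/1.995 ≈ 0.3459.
Arc elasticity E = %ΔQ/%Δp ≈ -0.4485/0.3459 ≈ -1.297.
|E| > 1: demand is elastic over this range.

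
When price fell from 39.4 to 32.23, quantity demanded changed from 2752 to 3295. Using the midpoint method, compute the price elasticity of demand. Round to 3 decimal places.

%Δq = (3295 − 2752)/[(2752 + 3295)/2] = 543/3023.5 ≈ 0.1796.
%Δp = (32.23 − 39.4)/[(39.4 + 32.23)/2] = -7.17/35.815 ≈ -0.2002.
Arc elasticity E = %Δq/%Δp ≈ 0.1796/-0.2002 ≈ -0.897.
|E| < 1: demand is inelastic over this range.

-0.897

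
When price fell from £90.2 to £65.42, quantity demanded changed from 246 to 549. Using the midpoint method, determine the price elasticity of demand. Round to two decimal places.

%ΔQ = (549 − 246)/[(246 + 549)/2] = 303/397.5 ≈ 0.7623.
%ΔP = (65.42 − 90.2)/[(90.2 + 65.42)/2] = -24.78/77.81 ≈ -0.3185.
Arc elasticity E = %ΔQ/%ΔP ≈ 0.7623/-0.3185 ≈ -2.39.
|E| > 1: demand is elastic over this range.

-2.39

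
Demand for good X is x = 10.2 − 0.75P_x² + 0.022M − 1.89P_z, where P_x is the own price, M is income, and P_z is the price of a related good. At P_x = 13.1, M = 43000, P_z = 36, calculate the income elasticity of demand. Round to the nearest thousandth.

1.246

Evaluating quantity at (P_x, M, P_z) gives x = 10.2 − 0.75(13.1)² + 0.022(43000) − 1.89(36) = 10.2 − 128.7075 + 946 − 68.04 = 759.4525.
∂x/∂M = +0.022, so E_I = 0.022·(43000/759.4525) ≈ 1.246.
E_I > 1: normal good (luxury).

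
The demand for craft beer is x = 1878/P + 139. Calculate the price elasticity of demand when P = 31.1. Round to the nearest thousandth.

-0.303

At P = 31.1, x = 199.3859.
dx/dP = −1878/P² = −1.9417.
Point elasticity E = (dx/dP)·(P/x) = -1.9417 × 31.1/199.3859 ≈ -0.303.
|E| < 1, so demand is inelastic at this price.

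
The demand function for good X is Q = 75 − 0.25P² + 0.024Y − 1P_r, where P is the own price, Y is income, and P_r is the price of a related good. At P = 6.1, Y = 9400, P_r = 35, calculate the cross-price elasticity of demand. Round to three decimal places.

Q = 75 − 0.25(6.1)² + 0.024(9400) − 1(35) = 75 − 9.3025 + 225.6 − 35 = 256.2975.
∂Q/∂P_r = −1, so E_xy = -1·(35/256.2975) ≈ -0.137.
E_xy < 0: the goods are complements.

-0.137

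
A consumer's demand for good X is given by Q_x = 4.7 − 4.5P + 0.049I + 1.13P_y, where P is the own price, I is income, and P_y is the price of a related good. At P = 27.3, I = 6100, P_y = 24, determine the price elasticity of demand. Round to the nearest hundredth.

-0.59

Evaluating quantity at (P, I, P_y) gives Q_x = 4.7 − 4.5(27.3) + 0.049(6100) + 1.13(24) = 4.7 − 122.85 + 298.9 + 27.12 = 207.87.
∂Q_x/∂P = −4.5, so E_p = (−4.5)·(27.3/207.87) ≈ -0.59.
|E_p| < 1: demand is inelastic.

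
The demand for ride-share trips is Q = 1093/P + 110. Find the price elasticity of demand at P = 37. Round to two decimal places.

At P = 37, Q = 139.5405.
dQ/dP = −1093/P² = −0.7984.
Point elasticity E = (dQ/dP)·(P/Q) = -0.7984 × 37/139.5405 ≈ -0.21.
|E| < 1, so demand is inelastic at this price.

-0.21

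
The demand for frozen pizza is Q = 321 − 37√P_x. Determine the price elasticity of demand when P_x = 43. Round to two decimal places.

At P_x = 43, Q = 78.3748.
dQ/dP_x = −37/(2√P_x) = −37/(2·6.5574).
Point elasticity E = (dQ/dP_x)·(P_x/Q) = -2.8212 × 43/78.3748 ≈ -1.55.
|E| > 1, so demand is elastic at this price.

-1.55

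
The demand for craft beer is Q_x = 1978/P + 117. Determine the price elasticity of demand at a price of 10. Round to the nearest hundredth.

At P = 10, Q_x = 314.8.
dQ_x/dP = −1978/P² = −19.78.
Point elasticity E = (dQ_x/dP)·(P/Q_x) = -19.78 × 10/314.8 ≈ -0.63.
|E| < 1, so demand is inelastic at this price.

-0.63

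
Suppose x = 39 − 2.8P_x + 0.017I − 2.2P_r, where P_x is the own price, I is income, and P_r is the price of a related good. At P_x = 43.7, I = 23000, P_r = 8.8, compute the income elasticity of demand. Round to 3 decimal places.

x = 39 − 2.8(43.7) + 0.017(23000) − 2.2(8.8) = 39 − 122.36 + 391 − 19.36 = 288.28.
∂x/∂I = +0.017, so E_I = 0.017·(23000/288.28) ≈ 1.356.
E_I > 1: normal good (luxury).

1.356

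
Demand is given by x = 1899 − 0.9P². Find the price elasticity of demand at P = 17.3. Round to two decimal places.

-0.33

At P = 17.3, x = 1629.639.
dx/dP = −2·0.9·P = −31.14.
Point elasticity E = (dx/dP)·(P/x) = -31.14 × 17.3/1629.639 ≈ -0.33.
|E| < 1, so demand is inelastic at this price.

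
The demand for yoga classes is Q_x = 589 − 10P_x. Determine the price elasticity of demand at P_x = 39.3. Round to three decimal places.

At P_x = 39.3, Q_x = 196.
dQ_x/dP_x = −10.
Point elasticity E = (dQ_x/dP_x)·(P_x/Q_x) = -10 × 39.3/196 ≈ -2.005.
|E| > 1, so demand is elastic at this price.

-2.005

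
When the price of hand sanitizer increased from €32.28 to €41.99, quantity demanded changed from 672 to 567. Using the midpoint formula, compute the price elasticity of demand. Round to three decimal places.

-0.648

%ΔQ = (567 − 672)/[(672 + 567)/2] = -105/619.5 ≈ -0.1695.
%ΔP = (41.99 − 32.28)/[(32.28 + 41.99)/2] = 9.71/37.135 ≈ 0.2615.
Arc elasticity E = %ΔQ/%ΔP ≈ -0.1695/0.2615 ≈ -0.648.
|E| < 1: demand is inelastic over this range.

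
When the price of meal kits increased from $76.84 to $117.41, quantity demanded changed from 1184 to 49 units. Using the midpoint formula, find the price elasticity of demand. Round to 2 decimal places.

%ΔQ = (49 − 1184)/[(1184 + 49)/2] = -1135/616.5 ≈ -1.8410.
%Δp = (117.41 − 76.84)/[(76.84 + 117.41)/2] = 40.57/97.125 ≈ 0.4177.
Arc elasticity E = %ΔQ/%Δp ≈ -1.8410/0.4177 ≈ -4.41.
|E| > 1: demand is elastic over this range.

-4.41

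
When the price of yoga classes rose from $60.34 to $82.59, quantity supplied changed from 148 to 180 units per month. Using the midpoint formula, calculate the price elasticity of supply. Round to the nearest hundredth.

0.63

%ΔQ = (180 − 148)/[(148 + 180)/2] = 32/164 ≈ 0.1951.
%ΔP = (82.59 − 60.34)/[(60.34 + 82.59)/2] = 22.25/71.465 ≈ 0.3113.
Arc elasticity E = %ΔQ/%ΔP ≈ 0.1951/0.3113 ≈ 0.63.
|E| < 1: supply is inelastic over this range.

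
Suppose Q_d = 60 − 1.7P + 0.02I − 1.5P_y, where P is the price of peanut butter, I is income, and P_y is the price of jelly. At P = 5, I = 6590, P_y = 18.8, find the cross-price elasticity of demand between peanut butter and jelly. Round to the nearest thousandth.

-0.182

Evaluating quantity at (P, I, P_y) gives Q_d = 60 − 1.7(5) + 0.02(6590) − 1.5(18.8) = 60 − 8.5 + 131.8 − 28.2 = 155.1.
∂Q_d/∂P_y = −1.5, so E_xy = -1.5·(18.8/155.1) ≈ -0.182.
E_xy < 0: the goods are complements.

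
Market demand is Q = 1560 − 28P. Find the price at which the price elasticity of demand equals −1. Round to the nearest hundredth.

27.86

For linear demand Q = a − bP, E = −bP/(a − bP). |E| = 1 ⇒ bP = a − bP ⇒ P = a/(2b).
P = 1560/(2·28) ≈ 27.86.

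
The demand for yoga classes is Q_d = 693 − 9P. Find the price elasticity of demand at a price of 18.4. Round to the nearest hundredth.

At P = 18.4, Q_d = 527.4.
dQ_d/dP = −9.
Point elasticity E = (dQ_d/dP)·(P/Q_d) = -9 × 18.4/527.4 ≈ -0.31.
|E| < 1, so demand is inelastic at this price.

-0.31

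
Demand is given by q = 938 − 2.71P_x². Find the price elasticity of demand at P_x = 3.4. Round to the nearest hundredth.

-0.07

At P_x = 3.4, q = 906.6724.
dq/dP_x = −2·2.71·P_x = −18.428.
Point elasticity E = (dq/dP_x)·(P_x/q) = -18.428 × 3.4/906.6724 ≈ -0.07.
|E| < 1, so demand is inelastic at this price.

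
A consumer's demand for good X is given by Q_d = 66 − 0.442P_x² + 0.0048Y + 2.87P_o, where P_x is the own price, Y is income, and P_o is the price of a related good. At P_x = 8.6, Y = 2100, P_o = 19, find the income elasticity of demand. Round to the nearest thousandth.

Substituting, Q_d = 66 − 0.442(8.6)² + 0.0048(2100) + 2.87(19) = 66 − 32.6903 + 10.08 + 54.53 = 97.9197.
∂Q_d/∂Y = +0.0048, so E_I = 0.0048·(2100/97.9197) ≈ 0.103.
E_I ∈ (0,1): normal good (necessity).

0.103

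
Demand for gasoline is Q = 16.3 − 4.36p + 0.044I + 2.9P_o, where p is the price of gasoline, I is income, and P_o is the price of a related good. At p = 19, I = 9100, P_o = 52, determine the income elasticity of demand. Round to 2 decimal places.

0.83

Q = 16.3 − 4.36(19) + 0.044(9100) + 2.9(52) = 16.3 − 82.84 + 400.4 + 150.8 = 484.66.
∂Q/∂I = +0.044, so E_I = 0.044·(9100/484.66) ≈ 0.83.
E_I ∈ (0,1): normal good (necessity).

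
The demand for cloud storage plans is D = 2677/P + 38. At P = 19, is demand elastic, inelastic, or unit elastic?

At P = 19, D = 178.8947.
dD/dP = −2677/P² = −7.4155.
Point elasticity E = (dD/dP)·(P/D) = -7.4155 × 19/178.8947 ≈ -0.788.
|E| ≈ 0.788 < 1, so demand is inelastic.

inelastic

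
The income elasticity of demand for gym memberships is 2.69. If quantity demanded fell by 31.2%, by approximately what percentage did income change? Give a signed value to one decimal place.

%ΔQ ≈ E × %ΔI ⇒ %ΔI = %ΔQ / E = (-31.2%)/(2.69) ≈ -11.6%.

-11.6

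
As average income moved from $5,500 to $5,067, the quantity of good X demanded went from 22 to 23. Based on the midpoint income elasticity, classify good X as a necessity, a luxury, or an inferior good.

%ΔQ = (23 − 22)/[(22+23)/2] = 1/22.5 ≈ 0.0444.
%ΔI = (5,067 − 5,500)/[(5,500+5,067)/2] = -433/5283.5 ≈ -0.0820.
E_I = %ΔQ/%ΔI ≈ -0.542.
E_I < 0: inferior good.

inferior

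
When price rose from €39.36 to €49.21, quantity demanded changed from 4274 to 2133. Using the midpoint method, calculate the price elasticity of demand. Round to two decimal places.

-3.00

%Δq = (2133 − 4274)/[(4274 + 2133)/2] = -2141/3203.5 ≈ -0.6683.
%ΔP = (49.21 − 39.36)/[(39.36 + 49.21)/2] = 9.85/44.285 ≈ 0.2224.
Arc elasticity E = %Δq/%ΔP ≈ -0.6683/0.2224 ≈ -3.00.
|E| > 1: demand is elastic over this range.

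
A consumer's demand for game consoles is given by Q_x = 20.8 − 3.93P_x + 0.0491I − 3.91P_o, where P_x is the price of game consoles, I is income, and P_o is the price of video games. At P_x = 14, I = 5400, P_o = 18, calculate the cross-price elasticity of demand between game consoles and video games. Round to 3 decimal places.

At the given point, Q_x = 20.8 − 3.93(14) + 0.0491(5400) − 3.91(18) = 20.8 − 55.02 + 265.14 − 70.38 = 160.54.
∂Q_x/∂P_o = −3.91, so E_xy = -3.91·(18/160.54) ≈ -0.438.
E_xy < 0: the goods are complements.

-0.438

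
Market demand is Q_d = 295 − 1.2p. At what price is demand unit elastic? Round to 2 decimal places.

122.92

For linear demand Q_d = a − bp, E = −bp/(a − bp). |E| = 1 ⇒ bp = a − bp ⇒ p = a/(2b).
p = 295/(2·1.2) ≈ 122.92.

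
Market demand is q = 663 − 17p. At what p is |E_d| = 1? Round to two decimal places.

19.50

For linear demand q = a − bp, E = −bp/(a − bp). |E| = 1 ⇒ bp = a − bp ⇒ p = a/(2b).
p = 663/(2·17) = 19.50.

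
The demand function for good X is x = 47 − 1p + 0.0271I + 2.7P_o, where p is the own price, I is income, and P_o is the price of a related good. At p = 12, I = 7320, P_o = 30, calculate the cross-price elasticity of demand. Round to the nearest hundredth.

x = 47 − 1(12) + 0.0271(7320) + 2.7(30) = 47 − 12 + 198.372 + 81 = 314.372.
∂x/∂P_o = +2.7, so E_xy = 2.7·(30/314.372) ≈ 0.26.
E_xy > 0: the goods are substitutes.

0.26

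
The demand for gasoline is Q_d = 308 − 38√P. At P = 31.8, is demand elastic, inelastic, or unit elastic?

elastic

At P = 31.8, Q_d = 93.7123.
dQ_d/dP = −38/(2√P) = −38/(2·5.6391).
Point elasticity E = (dQ_d/dP)·(P/Q_d) = -3.3693 × 31.8/93.7123 ≈ -1.143.
|E| ≈ 1.143 > 1, so demand is elastic.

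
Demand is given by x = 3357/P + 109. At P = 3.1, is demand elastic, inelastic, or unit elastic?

inelastic

At P = 3.1, x = 1191.9032.
dx/dP = −3357/P² = −349.3236.
Point elasticity E = (dx/dP)·(P/x) = -349.3236 × 3.1/1191.9032 ≈ -0.909.
|E| ≈ 0.909 < 1, so demand is inelastic.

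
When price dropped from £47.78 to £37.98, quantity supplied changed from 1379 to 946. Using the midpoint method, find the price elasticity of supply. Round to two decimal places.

1.63

%ΔQ = (946 − 1379)/[(1379 + 946)/2] = -433/1162.5 ≈ -0.3725.
%Δp = (37.98 − 47.78)/[(47.78 + 37.98)/2] = -9.8/42.88 ≈ -0.2285.
Arc elasticity E = %ΔQ/%Δp ≈ -0.3725/-0.2285 ≈ 1.63.
|E| > 1: supply is elastic over this range.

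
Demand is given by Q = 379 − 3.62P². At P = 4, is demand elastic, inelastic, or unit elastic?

inelastic

At P = 4, Q = 321.08.
dQ/dP = −2·3.62·P = −28.96.
Point elasticity E = (dQ/dP)·(P/Q) = -28.96 × 4/321.08 ≈ -0.361.
|E| ≈ 0.361 < 1, so demand is inelastic.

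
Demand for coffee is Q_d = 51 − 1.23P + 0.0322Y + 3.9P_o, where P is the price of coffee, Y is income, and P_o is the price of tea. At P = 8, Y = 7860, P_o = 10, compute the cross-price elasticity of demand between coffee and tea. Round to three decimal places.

0.117

First evaluate Q_d: 51 − 1.23(8) + 0.0322(7860) + 3.9(10) = 51 − 9.84 + 253.092 + 39 = 333.252.
∂Q_d/∂P_o = +3.9, so E_xy = 3.9·(10/333.252) ≈ 0.117.
E_xy > 0: the goods are substitutes.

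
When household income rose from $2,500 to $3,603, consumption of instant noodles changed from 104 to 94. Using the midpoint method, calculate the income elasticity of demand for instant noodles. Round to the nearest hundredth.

-0.28

%ΔQ = (94 − 104)/[(104+94)/2] = -10/99 ≈ -0.1010.
%ΔI = (3,603 − 2,500)/[(2,500+3,603)/2] = 1103/3051.5 ≈ 0.3615.
E_I = %ΔQ/%ΔI ≈ -0.28.
E_I < 0: inferior good.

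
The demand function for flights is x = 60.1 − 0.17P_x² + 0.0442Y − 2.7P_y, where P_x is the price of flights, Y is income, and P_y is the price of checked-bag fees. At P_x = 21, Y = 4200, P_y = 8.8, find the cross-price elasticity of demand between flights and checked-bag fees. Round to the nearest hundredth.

Evaluating quantity at (P_x, Y, P_y) gives x = 60.1 − 0.17(21)² + 0.0442(4200) − 2.7(8.8) = 60.1 − 74.97 + 185.64 − 23.76 = 147.01.
∂x/∂P_y = −2.7, so E_xy = -2.7·(8.8/147.01) ≈ -0.16.
E_xy < 0: the goods are complements.

-0.16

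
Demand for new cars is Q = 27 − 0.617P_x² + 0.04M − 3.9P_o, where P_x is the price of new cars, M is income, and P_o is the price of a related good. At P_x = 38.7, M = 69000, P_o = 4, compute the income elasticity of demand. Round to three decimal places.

At the given point, Q = 27 − 0.617(38.7)² + 0.04(69000) − 3.9(4) = 27 − 924.0747 + 2760 − 15.6 = 1847.3253.
∂Q/∂M = +0.04, so E_I = 0.04·(69000/1847.3253) ≈ 1.494.
E_I > 1: normal good (luxury).

1.494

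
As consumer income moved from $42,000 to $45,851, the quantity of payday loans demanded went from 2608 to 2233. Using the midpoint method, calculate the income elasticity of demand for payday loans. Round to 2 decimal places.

-1.77

%ΔQ = (2233 − 2608)/[(2608+2233)/2] = -375/2420.5 ≈ -0.1549.
%ΔI = (45,851 − 42,000)/[(42,000+45,851)/2] = 3851/43925.5 ≈ 0.0877.
E_I = %ΔQ/%ΔI ≈ -1.77.
E_I < 0: inferior good.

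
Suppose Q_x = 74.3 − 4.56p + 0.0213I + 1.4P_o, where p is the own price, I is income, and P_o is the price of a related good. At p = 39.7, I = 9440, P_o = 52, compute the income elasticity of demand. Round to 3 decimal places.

Substituting, Q_x = 74.3 − 4.56(39.7) + 0.0213(9440) + 1.4(52) = 74.3 − 181.032 + 201.072 + 72.8 = 167.14.
∂Q_x/∂I = +0.0213, so E_I = 0.0213·(9440/167.14) ≈ 1.203.
E_I > 1: normal good (luxury).

1.203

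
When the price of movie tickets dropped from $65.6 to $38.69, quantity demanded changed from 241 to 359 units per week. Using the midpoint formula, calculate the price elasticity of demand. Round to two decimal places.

-0.76

%Δq = (359 − 241)/[(241 + 359)/2] = 118/300 ≈ 0.3933.
%Δp = (38.69 − 65.6)/[(65.6 + 38.69)/2] = -26.91/52.145 ≈ -0.5161.
Arc elasticity E = %Δq/%Δp ≈ 0.3933/-0.5161 ≈ -0.76.
|E| < 1: demand is inelastic over this range.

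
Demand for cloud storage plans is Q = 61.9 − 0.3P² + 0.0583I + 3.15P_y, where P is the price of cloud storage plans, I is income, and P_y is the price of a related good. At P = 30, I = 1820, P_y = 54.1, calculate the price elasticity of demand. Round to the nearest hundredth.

Q = 61.9 − 0.3(30)² + 0.0583(1820) + 3.15(54.1) = 61.9 − 270 + 106.106 + 170.415 = 68.421.
∂Q/∂P = −2·0.3·P = -18, so E_p = -18·(30/68.421) ≈ -7.89.
|E_p| > 1: demand is elastic.

-7.89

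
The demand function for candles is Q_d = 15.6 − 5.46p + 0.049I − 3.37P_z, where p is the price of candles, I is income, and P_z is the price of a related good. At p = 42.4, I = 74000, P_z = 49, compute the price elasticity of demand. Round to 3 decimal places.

At the given point, Q_d = 15.6 − 5.46(42.4) + 0.049(74000) − 3.37(49) = 15.6 − 231.504 + 3626 − 165.13 = 3244.966.
∂Q_d/∂p = −5.46, so E_p = (−5.46)·(42.4/3244.966) ≈ -0.071.
|E_p| < 1: demand is inelastic.

-0.071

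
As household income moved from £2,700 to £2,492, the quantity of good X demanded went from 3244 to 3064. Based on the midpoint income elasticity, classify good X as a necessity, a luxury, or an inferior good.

necessity

%ΔQ = (3064 − 3244)/[(3244+3064)/2] = -180/3154 ≈ -0.0571.
%ΔI = (2,492 − 2,700)/[(2,700+2,492)/2] = -208/2596 ≈ -0.0801.
E_I = %ΔQ/%ΔI ≈ 0.712.
E_I ∈ (0,1): normal good (necessity).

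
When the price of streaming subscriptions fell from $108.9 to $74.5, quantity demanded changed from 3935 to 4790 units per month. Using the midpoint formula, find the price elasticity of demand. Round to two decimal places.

-0.52

%Δq = (4790 − 3935)/[(3935 + 4790)/2] = 855/4362.5 ≈ 0.1960.
%Δp = (74.5 − 108.9)/[(108.9 + 74.5)/2] = -34.4/91.7 ≈ -0.3751.
Arc elasticity E = %Δq/%Δp ≈ 0.1960/-0.3751 ≈ -0.52.
|E| < 1: demand is inelastic over this range.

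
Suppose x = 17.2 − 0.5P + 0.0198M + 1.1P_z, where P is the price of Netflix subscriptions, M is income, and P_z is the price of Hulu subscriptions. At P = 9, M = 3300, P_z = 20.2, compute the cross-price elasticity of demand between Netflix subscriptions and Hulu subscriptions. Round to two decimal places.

0.22

At the given point, x = 17.2 − 0.5(9) + 0.0198(3300) + 1.1(20.2) = 17.2 − 4.5 + 65.34 + 22.22 = 100.26.
∂x/∂P_z = +1.1, so E_xy = 1.1·(20.2/100.26) ≈ 0.22.
E_xy > 0: the goods are substitutes.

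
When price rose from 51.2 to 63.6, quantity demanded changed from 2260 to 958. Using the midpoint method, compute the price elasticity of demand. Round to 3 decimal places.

-3.746

%Δq = (958 − 2260)/[(2260 + 958)/2] = -1302/1609 ≈ -0.8092.
%Δp = (63.6 − 51.2)/[(51.2 + 63.6)/2] = 12.4/57.4 ≈ 0.2160.
Arc elasticity E = %Δq/%Δp ≈ -0.8092/0.2160 ≈ -3.746.
|E| > 1: demand is elastic over this range.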